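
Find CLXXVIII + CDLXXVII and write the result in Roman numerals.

CLXXVIII = 178
CDLXXVII = 477
178 + 477 = 655

DCLV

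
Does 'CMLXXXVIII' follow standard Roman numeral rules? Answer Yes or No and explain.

'CMLXXXVIII': Check the rules: uses only the symbols I, V, X, L, C, D, M; no symbol is repeated more than three times in a row; V, L and D each appear at most once; the only place a smaller symbol precedes a larger one is the allowed subtractive pair CM, the symbol right after such a pair (if any) is smaller than the pair's first symbol, and otherwise the values never increase from left to right. Value: CM (900) + L (50) + X (10) + X (10) + X (10) + V (5) + I (1) + I (1) + I (1) = 988. So it is a valid standard Roman numeral.

Yes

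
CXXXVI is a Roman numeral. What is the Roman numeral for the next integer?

CXXXVI = 136; next is 137

CXXXVII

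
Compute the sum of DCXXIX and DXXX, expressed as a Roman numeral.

DCXXIX = 629
DXXX = 530
629 + 530 = 1159

MCLIX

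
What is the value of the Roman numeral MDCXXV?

MDCXXV: M=1000, D=500, C=100, X=10, X=10, V=5
1000 + 500 + 100 + 10 + 10 + 5 = 1625

1625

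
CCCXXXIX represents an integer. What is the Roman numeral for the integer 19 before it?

CCCXXXIX = 339
339 - 19 = 320

CCCXX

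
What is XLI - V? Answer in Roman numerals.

XLI = 41
V = 5
41 - 5 = 36

XXXVI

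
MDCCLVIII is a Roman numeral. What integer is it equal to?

MDCCLVIII: M=1000, D=500, C=100, C=100, L=50, V=5, I=1, I=1, I=1
1000 + 500 + 100 + 100 + 50 + 5 + 1 + 1 + 1 = 1758

1758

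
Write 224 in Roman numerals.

Convert 224 to Roman numerals:
  224 contains 2×100 (CC)
  24 contains 2×10 (XX)
  4 contains 1×4 (IV)

CCXXIV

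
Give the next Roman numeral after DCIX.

DCIX = 609; next is 610

DCX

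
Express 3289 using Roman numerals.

Convert 3289 to Roman numerals:
  3289 contains 3×1000 (MMM)
  289 contains 2×100 (CC)
  89 contains 1×50 (L)
  39 contains 3×10 (XXX)
  9 contains 1×9 (IX)

MMMCCLXXXIX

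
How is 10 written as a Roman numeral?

Convert 10 to Roman numerals:
  10 contains 1×10 (X)

X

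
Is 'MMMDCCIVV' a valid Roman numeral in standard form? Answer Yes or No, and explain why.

'MMMDCCIVV': V should not appear more than once

No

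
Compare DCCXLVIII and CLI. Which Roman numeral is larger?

DCCXLVIII = 748
CLI = 151
748 is larger

DCCXLVIII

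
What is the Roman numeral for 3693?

Convert 3693 to Roman numerals:
  3693 contains 3×1000 (MMM)
  693 contains 1×500 (D)
  193 contains 1×100 (C)
  93 contains 1×90 (XC)
  3 contains 3×1 (III)

MMMDCXCIII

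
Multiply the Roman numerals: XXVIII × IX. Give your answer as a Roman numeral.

XXVIII = 28
IX = 9
28 × 9 = 252

CCLII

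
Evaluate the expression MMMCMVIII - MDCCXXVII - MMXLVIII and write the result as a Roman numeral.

MMMCMVIII = 3908, MDCCXXVII = 1727, MMXLVIII = 2048
3908 - 1727 = 2181
2181 - 2048 = 133

CXXXIII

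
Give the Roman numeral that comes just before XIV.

XIV = 14, so the previous integer is 14 - 1 = 13

XIII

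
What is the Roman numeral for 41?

Convert 41 to Roman numerals:
  41 contains 1×40 (XL)
  1 contains 1×1 (I)

XLI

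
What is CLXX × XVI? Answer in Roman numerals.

CLXX = 170
XVI = 16
170 × 16 = 2720

MMDCCXX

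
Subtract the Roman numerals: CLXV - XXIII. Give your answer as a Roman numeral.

CLXV = 165
XXIII = 23
165 - 23 = 142

CXLII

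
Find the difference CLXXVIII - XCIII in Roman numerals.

CLXXVIII = 178
XCIII = 93
178 - 93 = 85

LXXXV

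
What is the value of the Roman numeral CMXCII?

CMXCII: CM=900, XC=90, I=1, I=1
900 + 90 + 1 + 1 = 992

992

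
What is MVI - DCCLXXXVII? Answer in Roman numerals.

MVI = 1006
DCCLXXXVII = 787
1006 - 787 = 219

CCXIX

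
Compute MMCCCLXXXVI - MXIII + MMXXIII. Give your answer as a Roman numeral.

MMCCCLXXXVI = 2386, MXIII = 1013, MMXXIII = 2023
2386 - 1013 = 1373
1373 + 2023 = 3396

MMMCCCXCVI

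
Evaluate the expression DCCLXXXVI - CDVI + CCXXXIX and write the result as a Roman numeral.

DCCLXXXVI = 786, CDVI = 406, CCXXXIX = 239
786 - 406 = 380
380 + 239 = 619

DCXIX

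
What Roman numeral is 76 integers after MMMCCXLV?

MMMCCXLV = 3245
3245 + 76 = 3321

MMMCCCXXI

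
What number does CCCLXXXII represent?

CCCLXXXII: C=100, C=100, C=100, L=50, X=10, X=10, X=10, I=1, I=1
100 + 100 + 100 + 50 + 10 + 10 + 10 + 1 + 1 = 382

382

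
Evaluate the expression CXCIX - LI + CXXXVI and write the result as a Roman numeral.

CXCIX = 199, LI = 51, CXXXVI = 136
199 - 51 = 148
148 + 136 = 284

CCLXXXIV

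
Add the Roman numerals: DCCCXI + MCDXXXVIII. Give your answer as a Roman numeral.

DCCCXI = 811
MCDXXXVIII = 1438
811 + 1438 = 2249

MMCCXLIX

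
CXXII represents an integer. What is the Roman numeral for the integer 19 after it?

CXXII = 122
122 + 19 = 141

CXLI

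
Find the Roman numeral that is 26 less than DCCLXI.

DCCLXI = 761
761 - 26 = 735

DCCXXXV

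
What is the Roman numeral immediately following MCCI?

MCCI = 1201, so the next integer is 1201 + 1 = 1202

MCCII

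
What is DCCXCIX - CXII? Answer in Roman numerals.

DCCXCIX = 799
CXII = 112
799 - 112 = 687

DCLXXXVII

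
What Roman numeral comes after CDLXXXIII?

CDLXXXIII = 483; next is 484

CDLXXXIV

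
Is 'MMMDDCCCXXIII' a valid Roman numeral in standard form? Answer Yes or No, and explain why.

'MMMDDCCCXXIII': D should not appear more than once

No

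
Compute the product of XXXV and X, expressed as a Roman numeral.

XXXV = 35
X = 10
35 × 10 = 350

CCCL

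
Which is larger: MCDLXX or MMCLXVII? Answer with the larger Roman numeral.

MCDLXX = 1470
MMCLXVII = 2167
2167 is larger

MMCLXVII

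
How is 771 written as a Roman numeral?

Convert 771 to Roman numerals:
  771 contains 1×500 (D)
  271 contains 2×100 (CC)
  71 contains 1×50 (L)
  21 contains 2×10 (XX)
  1 contains 1×1 (I)

DCCLXXI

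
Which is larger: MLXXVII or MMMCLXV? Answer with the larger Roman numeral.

MLXXVII = 1077
MMMCLXV = 3165
3165 is larger

MMMCLXV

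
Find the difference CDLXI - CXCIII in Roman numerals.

CDLXI = 461
CXCIII = 193
461 - 193 = 268

CCLXVIII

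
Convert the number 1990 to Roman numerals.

Convert 1990 to Roman numerals:
  1990 contains 1×1000 (M)
  990 contains 1×900 (CM)
  90 contains 1×90 (XC)

MCMXC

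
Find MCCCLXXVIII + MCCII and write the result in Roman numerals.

MCCCLXXVIII = 1378
MCCII = 1202
1378 + 1202 = 2580

MMDLXXX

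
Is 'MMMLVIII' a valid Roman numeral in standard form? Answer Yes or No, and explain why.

'MMMLVIII': Check the rules: uses only the symbols I, V, X, L, C, D, M; no symbol is repeated more than three times in a row; V, L and D each appear at most once; no smaller symbol precedes a larger one (values never increase from left to right). Value: M (1000) + M (1000) + M (1000) + L (50) + V (5) + I (1) + I (1) + I (1) = 3058. So it is a valid standard Roman numeral.

Yes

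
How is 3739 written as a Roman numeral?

Convert 3739 to Roman numerals:
  3739 contains 3×1000 (MMM)
  739 contains 1×500 (D)
  239 contains 2×100 (CC)
  39 contains 3×10 (XXX)
  9 contains 1×9 (IX)

MMMDCCXXXIX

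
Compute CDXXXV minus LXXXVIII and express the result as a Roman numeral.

CDXXXV = 435
LXXXVIII = 88
435 - 88 = 347

CCCXLVII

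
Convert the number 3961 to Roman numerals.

Convert 3961 to Roman numerals:
  3961 contains 3×1000 (MMM)
  961 contains 1×900 (CM)
  61 contains 1×50 (L)
  11 contains 1×10 (X)
  1 contains 1×1 (I)

MMMCMLXI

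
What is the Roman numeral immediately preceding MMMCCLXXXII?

MMMCCLXXXII = 3282, so the previous integer is 3282 - 1 = 3281

MMMCCLXXXI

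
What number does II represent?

II: I=1, I=1
1 + 1 = 2

2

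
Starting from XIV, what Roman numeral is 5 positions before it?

XIV = 14
14 - 5 = 9

IX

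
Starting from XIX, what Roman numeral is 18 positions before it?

XIX = 19
19 - 18 = 1

I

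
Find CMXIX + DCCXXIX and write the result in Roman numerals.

CMXIX = 919
DCCXXIX = 729
919 + 729 = 1648

MDCXLVIII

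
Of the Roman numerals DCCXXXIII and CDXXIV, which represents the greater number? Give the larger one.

DCCXXXIII = 733
CDXXIV = 424
733 is larger

DCCXXXIII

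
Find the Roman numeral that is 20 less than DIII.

DIII = 503
503 - 20 = 483

CDLXXXIII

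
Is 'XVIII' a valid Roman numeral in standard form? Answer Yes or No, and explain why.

'XVIII': Check the rules: uses only the symbols I, V, X, L, C, D, M; no symbol is repeated more than three times in a row; V, L and D each appear at most once; no smaller symbol precedes a larger one (values never increase from left to right). Value: X (10) + V (5) + I (1) + I (1) + I (1) = 18. So it is a valid standard Roman numeral.

Yes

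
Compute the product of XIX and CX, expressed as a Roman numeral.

XIX = 19
CX = 110
19 × 110 = 2090

MMXC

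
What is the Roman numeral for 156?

Convert 156 to Roman numerals:
  156 contains 1×100 (C)
  56 contains 1×50 (L)
  6 contains 1×5 (V)
  1 contains 1×1 (I)

CLVI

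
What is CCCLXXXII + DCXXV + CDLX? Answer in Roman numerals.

CCCLXXXII = 382, DCXXV = 625, CDLX = 460
382 + 625 = 1007
1007 + 460 = 1467

MCDLXVII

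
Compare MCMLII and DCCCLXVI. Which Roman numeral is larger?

MCMLII = 1952
DCCCLXVI = 866
1952 is larger

MCMLII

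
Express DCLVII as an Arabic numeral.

DCLVII: D=500, C=100, L=50, V=5, I=1, I=1
500 + 100 + 50 + 5 + 1 + 1 = 657

657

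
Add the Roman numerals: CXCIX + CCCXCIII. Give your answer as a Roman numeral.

CXCIX = 199
CCCXCIII = 393
199 + 393 = 592

DXCII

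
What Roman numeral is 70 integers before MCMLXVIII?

MCMLXVIII = 1968
1968 - 70 = 1898

MDCCCXCVIII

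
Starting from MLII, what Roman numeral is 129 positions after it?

MLII = 1052
1052 + 129 = 1181

MCLXXXI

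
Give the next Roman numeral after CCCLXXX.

CCCLXXX = 380, so the next integer is 380 + 1 = 381

CCCLXXXI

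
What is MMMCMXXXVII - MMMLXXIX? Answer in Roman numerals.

MMMCMXXXVII = 3937
MMMLXXIX = 3079
3937 - 3079 = 858

DCCCLVIII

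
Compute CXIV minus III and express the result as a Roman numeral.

CXIV = 114
III = 3
114 - 3 = 111

CXI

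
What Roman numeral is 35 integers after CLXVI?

CLXVI = 166
166 + 35 = 201

CCI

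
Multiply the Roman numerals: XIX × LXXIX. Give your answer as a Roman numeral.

XIX = 19
LXXIX = 79
19 × 79 = 1501

MDI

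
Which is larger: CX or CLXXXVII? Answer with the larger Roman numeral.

CX = 110
CLXXXVII = 187
187 is larger

CLXXXVII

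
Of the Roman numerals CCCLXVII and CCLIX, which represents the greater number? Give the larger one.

CCCLXVII = 367
CCLIX = 259
367 is larger

CCCLXVII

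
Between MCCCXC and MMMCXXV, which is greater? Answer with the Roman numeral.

MCCCXC = 1390
MMMCXXV = 3125
3125 is larger

MMMCXXV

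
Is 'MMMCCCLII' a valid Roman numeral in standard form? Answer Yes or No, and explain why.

'MMMCCCLII': Check the rules: uses only the symbols I, V, X, L, C, D, M; no symbol is repeated more than three times in a row; V, L and D each appear at most once; no smaller symbol precedes a larger one (values never increase from left to right). Value: M (1000) + M (1000) + M (1000) + C (100) + C (100) + C (100) + L (50) + I (1) + I (1) = 3352. So it is a valid standard Roman numeral.

Yes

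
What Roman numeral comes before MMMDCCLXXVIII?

MMMDCCLXXVIII = 3778, so the previous integer is 3778 - 1 = 3777

MMMDCCLXXVII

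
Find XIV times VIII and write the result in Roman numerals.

XIV = 14
VIII = 8
14 × 8 = 112

CXII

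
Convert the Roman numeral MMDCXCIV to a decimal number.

MMDCXCIV: M=1000, M=1000, D=500, C=100, XC=90, IV=4
1000 + 1000 + 500 + 100 + 90 + 4 = 2694

2694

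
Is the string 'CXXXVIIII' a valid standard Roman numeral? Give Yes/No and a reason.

'CXXXVIIII': More than 3 consecutive I's

No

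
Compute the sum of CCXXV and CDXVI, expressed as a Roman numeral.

CCXXV = 225
CDXVI = 416
225 + 416 = 641

DCXLI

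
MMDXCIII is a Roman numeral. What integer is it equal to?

MMDXCIII: M=1000, M=1000, D=500, XC=90, I=1, I=1, I=1
1000 + 1000 + 500 + 90 + 1 + 1 + 1 = 2593

2593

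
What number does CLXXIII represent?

CLXXIII: C=100, L=50, X=10, X=10, I=1, I=1, I=1
100 + 50 + 10 + 10 + 1 + 1 + 1 = 173

173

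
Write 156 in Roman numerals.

Convert 156 to Roman numerals:
  156 contains 1×100 (C)
  56 contains 1×50 (L)
  6 contains 1×5 (V)
  1 contains 1×1 (I)

CLVI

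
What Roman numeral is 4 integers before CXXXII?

CXXXII = 132
132 - 4 = 128

CXXVIII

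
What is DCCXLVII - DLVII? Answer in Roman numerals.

DCCXLVII = 747
DLVII = 557
747 - 557 = 190

CXC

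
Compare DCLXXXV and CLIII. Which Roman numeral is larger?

DCLXXXV = 685
CLIII = 153
685 is larger

DCLXXXV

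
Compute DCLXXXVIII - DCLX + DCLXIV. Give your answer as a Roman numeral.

DCLXXXVIII = 688, DCLX = 660, DCLXIV = 664
688 - 660 = 28
28 + 664 = 692

DCXCII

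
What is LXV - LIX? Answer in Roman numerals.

LXV = 65
LIX = 59
65 - 59 = 6

VI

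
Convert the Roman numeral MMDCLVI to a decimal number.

MMDCLVI: M=1000, M=1000, D=500, C=100, L=50, V=5, I=1
1000 + 1000 + 500 + 100 + 50 + 5 + 1 = 2656

2656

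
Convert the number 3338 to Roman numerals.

Convert 3338 to Roman numerals:
  3338 contains 3×1000 (MMM)
  338 contains 3×100 (CCC)
  38 contains 3×10 (XXX)
  8 contains 1×5 (V)
  3 contains 3×1 (III)

MMMCCCXXXVIII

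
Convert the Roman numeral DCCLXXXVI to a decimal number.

DCCLXXXVI: D=500, C=100, C=100, L=50, X=10, X=10, X=10, V=5, I=1
500 + 100 + 100 + 50 + 10 + 10 + 10 + 5 + 1 = 786

786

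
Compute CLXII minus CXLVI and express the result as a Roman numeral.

CLXII = 162
CXLVI = 146
162 - 146 = 16

XVI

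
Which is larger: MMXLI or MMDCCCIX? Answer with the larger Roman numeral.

MMXLI = 2041
MMDCCCIX = 2809
2809 is larger

MMDCCCIX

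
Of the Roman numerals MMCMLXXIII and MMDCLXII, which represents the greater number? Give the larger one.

MMCMLXXIII = 2973
MMDCLXII = 2662
2973 is larger

MMCMLXXIII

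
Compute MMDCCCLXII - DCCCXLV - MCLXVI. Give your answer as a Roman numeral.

MMDCCCLXII = 2862, DCCCXLV = 845, MCLXVI = 1166
2862 - 845 = 2017
2017 - 1166 = 851

DCCCLI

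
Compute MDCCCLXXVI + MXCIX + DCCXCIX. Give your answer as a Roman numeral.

MDCCCLXXVI = 1876, MXCIX = 1099, DCCXCIX = 799
1876 + 1099 = 2975
2975 + 799 = 3774

MMMDCCLXXIV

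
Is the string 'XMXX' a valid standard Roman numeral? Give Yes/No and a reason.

'XMXX': Invalid subtractive combination: XM

No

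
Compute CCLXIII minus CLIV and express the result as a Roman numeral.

CCLXIII = 263
CLIV = 154
263 - 154 = 109

CIX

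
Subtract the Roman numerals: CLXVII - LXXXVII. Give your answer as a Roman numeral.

CLXVII = 167
LXXXVII = 87
167 - 87 = 80

LXXX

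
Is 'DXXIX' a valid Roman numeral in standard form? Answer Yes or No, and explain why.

'DXXIX': Check the rules: uses only the symbols I, V, X, L, C, D, M; no symbol is repeated more than three times in a row; V, L and D each appear at most once; the only place a smaller symbol precedes a larger one is the allowed subtractive pair IX, the symbol right after such a pair (if any) is smaller than the pair's first symbol, and otherwise the values never increase from left to right. Value: D (500) + X (10) + X (10) + IX (9) = 529. So it is a valid standard Roman numeral.

Yes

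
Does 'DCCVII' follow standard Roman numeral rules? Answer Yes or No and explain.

'DCCVII': Check the rules: uses only the symbols I, V, X, L, C, D, M; no symbol is repeated more than three times in a row; V, L and D each appear at most once; no smaller symbol precedes a larger one (values never increase from left to right). Value: D (500) + C (100) + C (100) + V (5) + I (1) + I (1) = 707. So it is a valid standard Roman numeral.

Yes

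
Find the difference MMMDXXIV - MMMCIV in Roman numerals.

MMMDXXIV = 3524
MMMCIV = 3104
3524 - 3104 = 420

CDXX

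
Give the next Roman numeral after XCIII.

XCIII = 93, so the next integer is 93 + 1 = 94

XCIV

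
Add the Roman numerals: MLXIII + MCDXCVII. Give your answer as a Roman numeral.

MLXIII = 1063
MCDXCVII = 1497
1063 + 1497 = 2560

MMDLX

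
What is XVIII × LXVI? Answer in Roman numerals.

XVIII = 18
LXVI = 66
18 × 66 = 1188

MCLXXXVIII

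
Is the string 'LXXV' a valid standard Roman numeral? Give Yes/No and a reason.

'LXXV': Check the rules: uses only the symbols I, V, X, L, C, D, M; no symbol is repeated more than three times in a row; V, L and D each appear at most once; no smaller symbol precedes a larger one (values never increase from left to right). Value: L (50) + X (10) + X (10) + V (5) = 75. So it is a valid standard Roman numeral.

Yes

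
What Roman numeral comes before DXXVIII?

DXXVIII = 528; previous is 527

DXXVII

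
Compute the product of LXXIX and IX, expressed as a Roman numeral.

LXXIX = 79
IX = 9
79 × 9 = 711

DCCXI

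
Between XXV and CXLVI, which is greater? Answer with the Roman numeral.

XXV = 25
CXLVI = 146
146 is larger

CXLVI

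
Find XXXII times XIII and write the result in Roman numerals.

XXXII = 32
XIII = 13
32 × 13 = 416

CDXVI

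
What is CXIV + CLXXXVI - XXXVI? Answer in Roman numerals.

CXIV = 114, CLXXXVI = 186, XXXVI = 36
114 + 186 = 300
300 - 36 = 264

CCLXIV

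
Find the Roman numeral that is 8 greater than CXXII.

CXXII = 122
122 + 8 = 130

CXXX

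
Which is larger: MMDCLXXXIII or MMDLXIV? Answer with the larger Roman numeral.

MMDCLXXXIII = 2683
MMDLXIV = 2564
2683 is larger

MMDCLXXXIII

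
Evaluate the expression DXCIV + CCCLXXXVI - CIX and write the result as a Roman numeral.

DXCIV = 594, CCCLXXXVI = 386, CIX = 109
594 + 386 = 980
980 - 109 = 871

DCCCLXXI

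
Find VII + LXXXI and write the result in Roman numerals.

VII = 7
LXXXI = 81
7 + 81 = 88

LXXXVIII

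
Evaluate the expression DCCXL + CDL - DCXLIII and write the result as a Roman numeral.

DCCXL = 740, CDL = 450, DCXLIII = 643
740 + 450 = 1190
1190 - 643 = 547

DXLVII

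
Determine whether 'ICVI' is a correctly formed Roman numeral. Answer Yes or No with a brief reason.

'ICVI': Invalid subtractive combination: IC

No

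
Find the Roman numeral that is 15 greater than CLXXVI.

CLXXVI = 176
176 + 15 = 191

CXCI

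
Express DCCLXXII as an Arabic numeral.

DCCLXXII: D=500, C=100, C=100, L=50, X=10, X=10, I=1, I=1
500 + 100 + 100 + 50 + 10 + 10 + 1 + 1 = 772

772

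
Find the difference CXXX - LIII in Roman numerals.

CXXX = 130
LIII = 53
130 - 53 = 77

LXXVII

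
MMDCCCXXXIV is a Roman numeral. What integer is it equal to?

MMDCCCXXXIV: M=1000, M=1000, D=500, C=100, C=100, C=100, X=10, X=10, X=10, IV=4
1000 + 1000 + 500 + 100 + 100 + 100 + 10 + 10 + 10 + 4 = 2834

2834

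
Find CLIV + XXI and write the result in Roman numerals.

CLIV = 154
XXI = 21
154 + 21 = 175

CLXXV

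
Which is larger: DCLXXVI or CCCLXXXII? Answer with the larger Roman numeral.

DCLXXVI = 676
CCCLXXXII = 382
676 is larger

DCLXXVI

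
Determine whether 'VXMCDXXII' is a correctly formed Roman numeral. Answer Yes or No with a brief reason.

'VXMCDXXII': Invalid subtractive combination: VX

No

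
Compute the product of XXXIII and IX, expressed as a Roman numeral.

XXXIII = 33
IX = 9
33 × 9 = 297

CCXCVII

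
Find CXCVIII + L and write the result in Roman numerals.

CXCVIII = 198
L = 50
198 + 50 = 248

CCXLVIII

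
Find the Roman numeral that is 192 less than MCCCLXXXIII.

MCCCLXXXIII = 1383
1383 - 192 = 1191

MCXCI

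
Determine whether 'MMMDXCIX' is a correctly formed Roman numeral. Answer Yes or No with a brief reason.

'MMMDXCIX': Check the rules: uses only the symbols I, V, X, L, C, D, M; no symbol is repeated more than three times in a row; V, L and D each appear at most once; the only places a smaller symbol precedes a larger one are the allowed subtractive pairs XC, IX, the symbol right after such a pair (if any) is smaller than the pair's first symbol, and otherwise the values never increase from left to right. Value: M (1000) + M (1000) + M (1000) + D (500) + XC (90) + IX (9) = 3599. So it is a valid standard Roman numeral.

Yes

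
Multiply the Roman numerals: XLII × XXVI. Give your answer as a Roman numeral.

XLII = 42
XXVI = 26
42 × 26 = 1092

MXCII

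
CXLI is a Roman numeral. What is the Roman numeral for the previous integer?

CXLI = 141, so the previous integer is 141 - 1 = 140

CXL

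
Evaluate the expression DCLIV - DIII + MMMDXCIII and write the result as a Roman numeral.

DCLIV = 654, DIII = 503, MMMDXCIII = 3593
654 - 503 = 151
151 + 3593 = 3744

MMMDCCXLIV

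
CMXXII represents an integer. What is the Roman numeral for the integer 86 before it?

CMXXII = 922
922 - 86 = 836

DCCCXXXVI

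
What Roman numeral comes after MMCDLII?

MMCDLII = 2452; next is 2453

MMCDLIII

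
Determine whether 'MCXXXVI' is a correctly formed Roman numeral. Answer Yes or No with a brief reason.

'MCXXXVI': Check the rules: uses only the symbols I, V, X, L, C, D, M; no symbol is repeated more than three times in a row; V, L and D each appear at most once; no smaller symbol precedes a larger one (values never increase from left to right). Value: M (1000) + C (100) + X (10) + X (10) + X (10) + V (5) + I (1) = 1136. So it is a valid standard Roman numeral.

Yes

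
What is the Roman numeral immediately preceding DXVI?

DXVI = 516; previous is 515

DXV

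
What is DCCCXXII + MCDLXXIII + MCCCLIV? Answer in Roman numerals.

DCCCXXII = 822, MCDLXXIII = 1473, MCCCLIV = 1354
822 + 1473 = 2295
2295 + 1354 = 3649

MMMDCXLIX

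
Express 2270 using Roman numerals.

Convert 2270 to Roman numerals:
  2270 contains 2×1000 (MM)
  270 contains 2×100 (CC)
  70 contains 1×50 (L)
  20 contains 2×10 (XX)

MMCCLXX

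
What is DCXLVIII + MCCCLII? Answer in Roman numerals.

DCXLVIII = 648
MCCCLII = 1352
648 + 1352 = 2000

MM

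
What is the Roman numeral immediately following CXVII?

CXVII = 117; next is 118

CXVIII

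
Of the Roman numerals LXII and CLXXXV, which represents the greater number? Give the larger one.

LXII = 62
CLXXXV = 185
185 is larger

CLXXXV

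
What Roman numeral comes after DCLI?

DCLI = 651, so the next integer is 651 + 1 = 652

DCLII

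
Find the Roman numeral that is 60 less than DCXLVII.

DCXLVII = 647
647 - 60 = 587

DLXXXVII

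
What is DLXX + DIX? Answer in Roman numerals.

DLXX = 570
DIX = 509
570 + 509 = 1079

MLXXIX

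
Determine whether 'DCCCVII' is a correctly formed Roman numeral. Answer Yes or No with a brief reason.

'DCCCVII': Check the rules: uses only the symbols I, V, X, L, C, D, M; no symbol is repeated more than three times in a row; V, L and D each appear at most once; no smaller symbol precedes a larger one (values never increase from left to right). Value: D (500) + C (100) + C (100) + C (100) + V (5) + I (1) + I (1) = 807. So it is a valid standard Roman numeral.

Yes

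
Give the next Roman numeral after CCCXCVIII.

CCCXCVIII = 398; next is 399

CCCXCIX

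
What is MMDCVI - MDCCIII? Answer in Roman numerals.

MMDCVI = 2606
MDCCIII = 1703
2606 - 1703 = 903

CMIII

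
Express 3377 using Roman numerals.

Convert 3377 to Roman numerals:
  3377 contains 3×1000 (MMM)
  377 contains 3×100 (CCC)
  77 contains 1×50 (L)
  27 contains 2×10 (XX)
  7 contains 1×5 (V)
  2 contains 2×1 (II)

MMMCCCLXXVII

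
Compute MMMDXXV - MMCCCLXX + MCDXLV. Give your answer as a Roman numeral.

MMMDXXV = 3525, MMCCCLXX = 2370, MCDXLV = 1445
3525 - 2370 = 1155
1155 + 1445 = 2600

MMDC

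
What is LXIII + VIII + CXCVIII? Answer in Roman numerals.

LXIII = 63, VIII = 8, CXCVIII = 198
63 + 8 = 71
71 + 198 = 269

CCLXIX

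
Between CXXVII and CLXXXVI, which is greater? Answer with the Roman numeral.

CXXVII = 127
CLXXXVI = 186
186 is larger

CLXXXVI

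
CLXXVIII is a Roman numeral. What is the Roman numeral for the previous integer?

CLXXVIII = 178; previous is 177

CLXXVII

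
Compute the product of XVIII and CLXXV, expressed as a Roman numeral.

XVIII = 18
CLXXV = 175
18 × 175 = 3150

MMMCL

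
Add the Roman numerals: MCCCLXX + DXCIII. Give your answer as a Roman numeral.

MCCCLXX = 1370
DXCIII = 593
1370 + 593 = 1963

MCMLXIII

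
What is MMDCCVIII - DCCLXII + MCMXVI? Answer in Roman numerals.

MMDCCVIII = 2708, DCCLXII = 762, MCMXVI = 1916
2708 - 762 = 1946
1946 + 1916 = 3862

MMMDCCCLXII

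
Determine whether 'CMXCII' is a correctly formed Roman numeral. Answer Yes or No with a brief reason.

'CMXCII': Check the rules: uses only the symbols I, V, X, L, C, D, M; no symbol is repeated more than three times in a row; V, L and D each appear at most once; the only places a smaller symbol precedes a larger one are the allowed subtractive pairs CM, XC, the symbol right after such a pair (if any) is smaller than the pair's first symbol, and otherwise the values never increase from left to right. Value: CM (900) + XC (90) + I (1) + I (1) = 992. So it is a valid standard Roman numeral.

Yes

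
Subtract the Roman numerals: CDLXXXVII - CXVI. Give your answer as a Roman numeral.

CDLXXXVII = 487
CXVI = 116
487 - 116 = 371

CCCLXXI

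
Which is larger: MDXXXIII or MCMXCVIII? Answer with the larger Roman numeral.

MDXXXIII = 1533
MCMXCVIII = 1998
1998 is larger

MCMXCVIII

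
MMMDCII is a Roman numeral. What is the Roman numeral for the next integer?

MMMDCII = 3602, so the next integer is 3602 + 1 = 3603

MMMDCIII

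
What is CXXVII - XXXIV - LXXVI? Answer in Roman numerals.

CXXVII = 127, XXXIV = 34, LXXVI = 76
127 - 34 = 93
93 - 76 = 17

XVII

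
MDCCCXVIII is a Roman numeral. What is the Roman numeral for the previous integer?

MDCCCXVIII = 1818, so the previous integer is 1818 - 1 = 1817

MDCCCXVII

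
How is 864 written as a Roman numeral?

Convert 864 to Roman numerals:
  864 contains 1×500 (D)
  364 contains 3×100 (CCC)
  64 contains 1×50 (L)
  14 contains 1×10 (X)
  4 contains 1×4 (IV)

DCCCLXIV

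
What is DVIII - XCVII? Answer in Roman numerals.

DVIII = 508
XCVII = 97
508 - 97 = 411

CDXI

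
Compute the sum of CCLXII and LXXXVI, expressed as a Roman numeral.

CCLXII = 262
LXXXVI = 86
262 + 86 = 348

CCCXLVIII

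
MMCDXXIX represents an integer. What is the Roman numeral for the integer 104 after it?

MMCDXXIX = 2429
2429 + 104 = 2533

MMDXXXIII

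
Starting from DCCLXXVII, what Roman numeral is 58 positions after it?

DCCLXXVII = 777
777 + 58 = 835

DCCCXXXV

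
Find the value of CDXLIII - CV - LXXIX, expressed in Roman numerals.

CDXLIII = 443, CV = 105, LXXIX = 79
443 - 105 = 338
338 - 79 = 259

CCLIX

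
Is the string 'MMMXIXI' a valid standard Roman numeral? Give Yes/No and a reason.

'MMMXIXI': I cannot come right after the subtractive pair IX: once I is subtracted in IX, the next symbol must be smaller than I

No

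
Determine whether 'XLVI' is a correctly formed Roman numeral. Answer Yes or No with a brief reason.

'XLVI': Check the rules: uses only the symbols I, V, X, L, C, D, M; no symbol is repeated more than three times in a row; V, L and D each appear at most once; the only place a smaller symbol precedes a larger one is the allowed subtractive pair XL, the symbol right after such a pair (if any) is smaller than the pair's first symbol, and otherwise the values never increase from left to right. Value: XL (40) + V (5) + I (1) = 46. So it is a valid standard Roman numeral.

Yes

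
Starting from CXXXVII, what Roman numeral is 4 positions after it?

CXXXVII = 137
137 + 4 = 141

CXLI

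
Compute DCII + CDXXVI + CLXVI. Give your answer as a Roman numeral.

DCII = 602, CDXXVI = 426, CLXVI = 166
602 + 426 = 1028
1028 + 166 = 1194

MCXCIV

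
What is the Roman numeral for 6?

Convert 6 to Roman numerals:
  6 contains 1×5 (V)
  1 contains 1×1 (I)

VI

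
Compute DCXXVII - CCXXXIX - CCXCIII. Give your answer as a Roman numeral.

DCXXVII = 627, CCXXXIX = 239, CCXCIII = 293
627 - 239 = 388
388 - 293 = 95

XCV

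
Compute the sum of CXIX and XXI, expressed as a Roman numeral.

CXIX = 119
XXI = 21
119 + 21 = 140

CXL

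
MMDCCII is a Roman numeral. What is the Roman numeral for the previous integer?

MMDCCII = 2702, so the previous integer is 2702 - 1 = 2701

MMDCCI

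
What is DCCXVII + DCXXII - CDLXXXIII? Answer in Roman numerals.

DCCXVII = 717, DCXXII = 622, CDLXXXIII = 483
717 + 622 = 1339
1339 - 483 = 856

DCCCLVI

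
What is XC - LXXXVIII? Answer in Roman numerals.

XC = 90
LXXXVIII = 88
90 - 88 = 2

II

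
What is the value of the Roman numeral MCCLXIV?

MCCLXIV: M=1000, C=100, C=100, L=50, X=10, IV=4
1000 + 100 + 100 + 50 + 10 + 4 = 1264

1264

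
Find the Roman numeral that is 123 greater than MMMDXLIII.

MMMDXLIII = 3543
3543 + 123 = 3666

MMMDCLXVI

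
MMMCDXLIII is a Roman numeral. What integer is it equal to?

MMMCDXLIII: M=1000, M=1000, M=1000, CD=400, XL=40, I=1, I=1, I=1
1000 + 1000 + 1000 + 400 + 40 + 1 + 1 + 1 = 3443

3443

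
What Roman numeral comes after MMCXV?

MMCXV = 2115; next is 2116

MMCXVI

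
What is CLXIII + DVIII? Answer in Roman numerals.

CLXIII = 163
DVIII = 508
163 + 508 = 671

DCLXXI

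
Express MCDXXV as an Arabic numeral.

MCDXXV: M=1000, CD=400, X=10, X=10, V=5
1000 + 400 + 10 + 10 + 5 = 1425

1425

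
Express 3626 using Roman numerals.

Convert 3626 to Roman numerals:
  3626 contains 3×1000 (MMM)
  626 contains 1×500 (D)
  126 contains 1×100 (C)
  26 contains 2×10 (XX)
  6 contains 1×5 (V)
  1 contains 1×1 (I)

MMMDCXXVI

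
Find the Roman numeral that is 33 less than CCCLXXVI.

CCCLXXVI = 376
376 - 33 = 343

CCCXLIII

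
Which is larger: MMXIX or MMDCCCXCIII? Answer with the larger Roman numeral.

MMXIX = 2019
MMDCCCXCIII = 2893
2893 is larger

MMDCCCXCIII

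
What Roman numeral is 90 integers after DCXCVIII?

DCXCVIII = 698
698 + 90 = 788

DCCLXXXVIII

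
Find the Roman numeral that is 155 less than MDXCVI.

MDXCVI = 1596
1596 - 155 = 1441

MCDXLI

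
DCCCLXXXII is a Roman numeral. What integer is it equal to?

DCCCLXXXII: D=500, C=100, C=100, C=100, L=50, X=10, X=10, X=10, I=1, I=1
500 + 100 + 100 + 100 + 50 + 10 + 10 + 10 + 1 + 1 = 882

882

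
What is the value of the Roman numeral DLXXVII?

DLXXVII: D=500, L=50, X=10, X=10, V=5, I=1, I=1
500 + 50 + 10 + 10 + 5 + 1 + 1 = 577

577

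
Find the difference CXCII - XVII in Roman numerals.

CXCII = 192
XVII = 17
192 - 17 = 175

CLXXV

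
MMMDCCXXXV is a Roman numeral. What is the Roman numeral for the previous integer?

MMMDCCXXXV = 3735, so the previous integer is 3735 - 1 = 3734

MMMDCCXXXIV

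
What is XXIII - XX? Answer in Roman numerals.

XXIII = 23
XX = 20
23 - 20 = 3

III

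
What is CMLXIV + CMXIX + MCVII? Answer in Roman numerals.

CMLXIV = 964, CMXIX = 919, MCVII = 1107
964 + 919 = 1883
1883 + 1107 = 2990

MMCMXC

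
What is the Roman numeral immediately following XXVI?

XXVI = 26; next is 27

XXVII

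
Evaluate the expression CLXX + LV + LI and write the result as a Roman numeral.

CLXX = 170, LV = 55, LI = 51
170 + 55 = 225
225 + 51 = 276

CCLXXVI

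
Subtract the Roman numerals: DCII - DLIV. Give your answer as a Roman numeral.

DCII = 602
DLIV = 554
602 - 554 = 48

XLVIII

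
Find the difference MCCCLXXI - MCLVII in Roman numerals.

MCCCLXXI = 1371
MCLVII = 1157
1371 - 1157 = 214

CCXIV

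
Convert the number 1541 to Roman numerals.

Convert 1541 to Roman numerals:
  1541 contains 1×1000 (M)
  541 contains 1×500 (D)
  41 contains 1×40 (XL)
  1 contains 1×1 (I)

MDXLI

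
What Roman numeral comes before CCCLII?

CCCLII = 352; previous is 351

CCCLI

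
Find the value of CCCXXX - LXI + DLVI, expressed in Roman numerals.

CCCXXX = 330, LXI = 61, DLVI = 556
330 - 61 = 269
269 + 556 = 825

DCCCXXV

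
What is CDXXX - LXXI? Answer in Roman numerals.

CDXXX = 430
LXXI = 71
430 - 71 = 359

CCCLIX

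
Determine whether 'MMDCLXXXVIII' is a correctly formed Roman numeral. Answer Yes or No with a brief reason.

'MMDCLXXXVIII': Check the rules: uses only the symbols I, V, X, L, C, D, M; no symbol is repeated more than three times in a row; V, L and D each appear at most once; no smaller symbol precedes a larger one (values never increase from left to right). Value: M (1000) + M (1000) + D (500) + C (100) + L (50) + X (10) + X (10) + X (10) + V (5) + I (1) + I (1) + I (1) = 2688. So it is a valid standard Roman numeral.

Yes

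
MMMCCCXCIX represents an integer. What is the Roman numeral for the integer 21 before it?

MMMCCCXCIX = 3399
3399 - 21 = 3378

MMMCCCLXXVIII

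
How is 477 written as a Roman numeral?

Convert 477 to Roman numerals:
  477 contains 1×400 (CD)
  77 contains 1×50 (L)
  27 contains 2×10 (XX)
  7 contains 1×5 (V)
  2 contains 2×1 (II)

CDLXXVII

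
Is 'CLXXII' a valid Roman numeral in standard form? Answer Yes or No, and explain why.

'CLXXII': Check the rules: uses only the symbols I, V, X, L, C, D, M; no symbol is repeated more than three times in a row; V, L and D each appear at most once; no smaller symbol precedes a larger one (values never increase from left to right). Value: C (100) + L (50) + X (10) + X (10) + I (1) + I (1) = 172. So it is a valid standard Roman numeral.

Yes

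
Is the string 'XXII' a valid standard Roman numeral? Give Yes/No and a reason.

'XXII': Check the rules: uses only the symbols I, V, X, L, C, D, M; no symbol is repeated more than three times in a row; V, L and D each appear at most once; no smaller symbol precedes a larger one (values never increase from left to right). Value: X (10) + X (10) + I (1) + I (1) = 22. So it is a valid standard Roman numeral.

Yes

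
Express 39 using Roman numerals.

Convert 39 to Roman numerals:
  39 contains 3×10 (XXX)
  9 contains 1×9 (IX)

XXXIX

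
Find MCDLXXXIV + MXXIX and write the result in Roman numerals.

MCDLXXXIV = 1484
MXXIX = 1029
1484 + 1029 = 2513

MMDXIII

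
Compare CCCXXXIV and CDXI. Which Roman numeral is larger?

CCCXXXIV = 334
CDXI = 411
411 is larger

CDXI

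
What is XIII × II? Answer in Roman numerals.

XIII = 13
II = 2
13 × 2 = 26

XXVI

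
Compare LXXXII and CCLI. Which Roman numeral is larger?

LXXXII = 82
CCLI = 251
251 is larger

CCLI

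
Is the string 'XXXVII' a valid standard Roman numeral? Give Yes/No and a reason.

'XXXVII': Check the rules: uses only the symbols I, V, X, L, C, D, M; no symbol is repeated more than three times in a row; V, L and D each appear at most once; no smaller symbol precedes a larger one (values never increase from left to right). Value: X (10) + X (10) + X (10) + V (5) + I (1) + I (1) = 37. So it is a valid standard Roman numeral.

Yes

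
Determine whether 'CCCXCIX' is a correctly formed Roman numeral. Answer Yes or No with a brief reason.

'CCCXCIX': Check the rules: uses only the symbols I, V, X, L, C, D, M; no symbol is repeated more than three times in a row; V, L and D each appear at most once; the only places a smaller symbol precedes a larger one are the allowed subtractive pairs XC, IX, the symbol right after such a pair (if any) is smaller than the pair's first symbol, and otherwise the values never increase from left to right. Value: C (100) + C (100) + C (100) + XC (90) + IX (9) = 399. So it is a valid standard Roman numeral.

Yes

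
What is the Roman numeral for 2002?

Convert 2002 to Roman numerals:
  2002 contains 2×1000 (MM)
  2 contains 2×1 (II)

MMII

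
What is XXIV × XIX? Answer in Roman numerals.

XXIV = 24
XIX = 19
24 × 19 = 456

CDLVI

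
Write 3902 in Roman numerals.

Convert 3902 to Roman numerals:
  3902 contains 3×1000 (MMM)
  902 contains 1×900 (CM)
  2 contains 2×1 (II)

MMMCMII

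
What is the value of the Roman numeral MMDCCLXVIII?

MMDCCLXVIII: M=1000, M=1000, D=500, C=100, C=100, L=50, X=10, V=5, I=1, I=1, I=1
1000 + 1000 + 500 + 100 + 100 + 50 + 10 + 5 + 1 + 1 + 1 = 2768

2768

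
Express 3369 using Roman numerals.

Convert 3369 to Roman numerals:
  3369 contains 3×1000 (MMM)
  369 contains 3×100 (CCC)
  69 contains 1×50 (L)
  19 contains 1×10 (X)
  9 contains 1×9 (IX)

MMMCCCLXIX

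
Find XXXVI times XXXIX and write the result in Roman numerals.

XXXVI = 36
XXXIX = 39
36 × 39 = 1404

MCDIV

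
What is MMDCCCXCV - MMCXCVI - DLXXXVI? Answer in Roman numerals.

MMDCCCXCV = 2895, MMCXCVI = 2196, DLXXXVI = 586
2895 - 2196 = 699
699 - 586 = 113

CXIII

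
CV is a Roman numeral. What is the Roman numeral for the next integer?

CV = 105, so the next integer is 105 + 1 = 106

CVI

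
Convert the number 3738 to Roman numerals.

Convert 3738 to Roman numerals:
  3738 contains 3×1000 (MMM)
  738 contains 1×500 (D)
  238 contains 2×100 (CC)
  38 contains 3×10 (XXX)
  8 contains 1×5 (V)
  3 contains 3×1 (III)

MMMDCCXXXVIII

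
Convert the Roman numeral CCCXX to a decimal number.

CCCXX: C=100, C=100, C=100, X=10, X=10
100 + 100 + 100 + 10 + 10 = 320

320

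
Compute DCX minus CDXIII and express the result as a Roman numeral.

DCX = 610
CDXIII = 413
610 - 413 = 197

CXCVII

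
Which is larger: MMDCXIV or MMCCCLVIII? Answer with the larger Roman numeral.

MMDCXIV = 2614
MMCCCLVIII = 2358
2614 is larger

MMDCXIV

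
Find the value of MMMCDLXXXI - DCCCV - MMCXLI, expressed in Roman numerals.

MMMCDLXXXI = 3481, DCCCV = 805, MMCXLI = 2141
3481 - 805 = 2676
2676 - 2141 = 535

DXXXV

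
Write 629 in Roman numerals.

Convert 629 to Roman numerals:
  629 contains 1×500 (D)
  129 contains 1×100 (C)
  29 contains 2×10 (XX)
  9 contains 1×9 (IX)

DCXXIX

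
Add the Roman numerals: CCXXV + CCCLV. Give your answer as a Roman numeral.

CCXXV = 225
CCCLV = 355
225 + 355 = 580

DLXXX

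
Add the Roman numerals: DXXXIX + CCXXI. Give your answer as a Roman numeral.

DXXXIX = 539
CCXXI = 221
539 + 221 = 760

DCCLX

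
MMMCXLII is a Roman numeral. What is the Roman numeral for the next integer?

MMMCXLII = 3142, so the next integer is 3142 + 1 = 3143

MMMCXLIII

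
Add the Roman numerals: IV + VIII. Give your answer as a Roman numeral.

IV = 4
VIII = 8
4 + 8 = 12

XII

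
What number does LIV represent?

LIV: L=50, IV=4
50 + 4 = 54

54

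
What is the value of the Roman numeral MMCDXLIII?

MMCDXLIII: M=1000, M=1000, CD=400, XL=40, I=1, I=1, I=1
1000 + 1000 + 400 + 40 + 1 + 1 + 1 = 2443

2443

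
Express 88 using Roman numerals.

Convert 88 to Roman numerals:
  88 contains 1×50 (L)
  38 contains 3×10 (XXX)
  8 contains 1×5 (V)
  3 contains 3×1 (III)

LXXXVIII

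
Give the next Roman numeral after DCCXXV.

DCCXXV = 725, so the next integer is 725 + 1 = 726

DCCXXVI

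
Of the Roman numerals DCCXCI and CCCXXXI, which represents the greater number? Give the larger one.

DCCXCI = 791
CCCXXXI = 331
791 is larger

DCCXCI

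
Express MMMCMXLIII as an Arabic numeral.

MMMCMXLIII: M=1000, M=1000, M=1000, CM=900, XL=40, I=1, I=1, I=1
1000 + 1000 + 1000 + 900 + 40 + 1 + 1 + 1 = 3943

3943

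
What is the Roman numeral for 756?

Convert 756 to Roman numerals:
  756 contains 1×500 (D)
  256 contains 2×100 (CC)
  56 contains 1×50 (L)
  6 contains 1×5 (V)
  1 contains 1×1 (I)

DCCLVI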